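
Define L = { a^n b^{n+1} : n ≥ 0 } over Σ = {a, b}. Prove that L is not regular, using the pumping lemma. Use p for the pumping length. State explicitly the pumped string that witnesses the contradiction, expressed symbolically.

a^{p+k} b^{p+1}

Assume L is regular; let p be its pumping constant.
Take w = a^p b^{p+1}. Then w ∈ L and |w| = 2p+1 ≥ p.
By the pumping lemma, w = xyz with |xy| ≤ p and y is nonempty.
Since the first p symbols of w are all a's and |xy| ≤ p, y lies entirely in the leading a-block: y = a^k for some k with 1 ≤ k ≤ p.
Pump with i = 2: xy^2z = a^{p+k} b^{p+1}. For this to lie in L we would need p+1 = (p+k)+1, which forces k = 0. But k ≥ 1, so xy^2z ∉ L.
This contradicts the pumping lemma, so L is not regular.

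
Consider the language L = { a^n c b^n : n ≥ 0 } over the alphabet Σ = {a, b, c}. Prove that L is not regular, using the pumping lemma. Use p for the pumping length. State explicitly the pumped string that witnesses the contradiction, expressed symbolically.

a^{p+k} c b^p

Toward a contradiction, assume L is regular with pumping length p.
Take w = a^p c b^p ∈ L with |w| = 2p+1 ≥ p.
By the pumping lemma, w = xyz with |xy| ≤ p and y is nonempty.
Because |xy| ≤ p and w begins with p copies of a, we have y = a^k with 1 ≤ k ≤ p.
Pump with i = 2: xy^2z = a^{p+k} c b^p, which would require p+k = p. But k ≥ 1, so xy^2z ∉ L.
Contradiction. Therefore L is not regular.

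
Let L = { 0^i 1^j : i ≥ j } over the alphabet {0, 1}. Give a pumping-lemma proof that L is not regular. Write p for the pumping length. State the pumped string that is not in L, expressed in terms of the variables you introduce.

Assume L is regular; let p be its pumping constant.
Choose w = 0^p 1^p ∈ L, with |w| = 2p ≥ p.
By the pumping lemma, w = xyz with |xy| ≤ p and y is nonempty.
Because |xy| ≤ p and w begins with p copies of 0, we have y = 0^k with 1 ≤ k ≤ p.
Consider xy^0z = xz = 0^{p-k} 1^p. Since k ≥ 1, the 0-count p-k is less than p, so i ≥ j fails; thus xz ∉ L.
Contradiction. Therefore L is not regular.

0^{p-k} 1^p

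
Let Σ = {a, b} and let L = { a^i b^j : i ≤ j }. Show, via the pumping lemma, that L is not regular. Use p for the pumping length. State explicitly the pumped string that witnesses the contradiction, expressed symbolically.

a^{p+k} b^p

Toward a contradiction, assume L is regular with pumping length p.
Choose w = a^p b^p ∈ L, with |w| = 2p ≥ p.
By the pumping lemma, w = xyz with |xy| ≤ p and y is nonempty.
Because |xy| ≤ p and w begins with p copies of a, we have y = a^k with 1 ≤ k ≤ p.
Consider xy^2z = a^{p+k} b^p. Since k ≥ 1, the a-count p+k exceeds the b-count p, so i ≤ j fails; thus xy^2z ∉ L.
Contradiction. Therefore L is not regular.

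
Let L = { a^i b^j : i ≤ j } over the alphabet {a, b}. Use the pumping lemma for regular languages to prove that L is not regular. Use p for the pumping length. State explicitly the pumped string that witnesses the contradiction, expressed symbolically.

Suppose for contradiction that L is regular, and let p be the pumping length.
Choose w = a^p b^p ∈ L, with |w| = 2p ≥ p.
By the pumping lemma, w = xyz with |xy| ≤ p and |y| ≥ 1.
Since the first p symbols of w are all a's and |xy| ≤ p, y lies entirely in the leading a-block: y = a^k for some k with 1 ≤ k ≤ p.
Consider xy^2z = a^{p+k} b^p. Since k ≥ 1, the a-count p+k exceeds the b-count p, so i ≤ j fails; thus xy^2z ∉ L.
Contradiction. Therefore L is not regular.

a^{p+k} b^p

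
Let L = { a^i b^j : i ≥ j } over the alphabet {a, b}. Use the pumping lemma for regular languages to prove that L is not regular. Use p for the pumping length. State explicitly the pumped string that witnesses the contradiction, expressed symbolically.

a^{p-k} b^p

Assume L is regular; let p be its pumping constant.
Choose w = a^p b^p ∈ L, with |w| = 2p ≥ p.
By the pumping lemma, w = xyz with |xy| ≤ p and |y| > 0.
The first p characters of w are a's, so xy (and hence y) consists only of a's. Write y = a^k, 1 ≤ k ≤ p.
Consider xy^0z = xz = a^{p-k} b^p. Since k ≥ 1, the a-count p-k is less than p, so i ≥ j fails; thus xz ∉ L.
Contradiction. Therefore L is not regular.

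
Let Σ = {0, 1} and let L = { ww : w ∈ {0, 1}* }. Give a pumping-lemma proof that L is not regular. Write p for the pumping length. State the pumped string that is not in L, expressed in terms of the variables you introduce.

Suppose for contradiction that L is regular, and let p be the pumping length.
Take w = 0^p 1^p 0^p 1^p = uu where u = 0^p1^p; then w ∈ L and |w| = 4p ≥ p.
The pumping lemma gives a decomposition w = xyz where |xy| ≤ p and |y| ≥ 1.
Because |xy| ≤ p and w begins with p copies of 0, we have y = 0^k with 1 ≤ k ≤ p.
Pump with i = 2: xy^2z = 0^{p+k} 1^p 0^p 1^p, of length 4p+k. Suppose this equals vv. The string starts with 0 and ends with 1, so v does too; thus the boundary between the two copies of v is a 1→0 transition. There is exactly one such transition, at position 2p+k, so |v| = 2p+k and |vv| = 4p+2k ≠ 4p+k since k ≥ 1. So xy^2z ∉ L.
This contradicts the pumping lemma, so L is not regular.

0^{p+k} 1^p 0^p 1^p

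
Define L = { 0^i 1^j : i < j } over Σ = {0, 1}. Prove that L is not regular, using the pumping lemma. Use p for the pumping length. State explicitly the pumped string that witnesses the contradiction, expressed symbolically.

0^{p+k} 1^{p+1}

Toward a contradiction, assume L is regular with pumping length p.
Choose w = 0^p 1^{p+1} ∈ L, with |w| = 2p+1 ≥ p.
By the pumping lemma, w = xyz with |xy| ≤ p and |y| ≥ 1.
Since the first p symbols of w are all 0's and |xy| ≤ p, y lies entirely in the leading 0-block: y = 0^k for some k with 1 ≤ k ≤ p.
Consider xy^2z = 0^{p+k} 1^{p+1}. Since k ≥ 1, the 0-count p+k is at least p+1, so i < j fails; thus xy^2z ∉ L.
This contradicts the pumping lemma, so L is not regular.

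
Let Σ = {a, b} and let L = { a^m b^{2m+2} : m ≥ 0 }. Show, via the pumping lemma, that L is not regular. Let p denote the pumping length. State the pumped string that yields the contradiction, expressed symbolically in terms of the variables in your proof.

a^{p+k} b^{2p+2}

Suppose for contradiction that L is regular, and let p be the pumping length.
Choose w = a^p b^{2p+2}, which is in L with |w| = 3p+2 ≥ p.
Write w = xyz as guaranteed by the lemma, with |xy| ≤ p and |y| > 0.
Since the first p symbols of w are all a's and |xy| ≤ p, y lies entirely in the leading a-block: y = a^k for some k with 1 ≤ k ≤ p.
Pump with i = 2: xy^2z = a^{p+k} b^{2p+2}. For this to lie in L we would need 2p+2 = 2(p+k)+2, which forces k = 0. But k ≥ 1, so xy^2z ∉ L.
Contradiction. Therefore L is not regular.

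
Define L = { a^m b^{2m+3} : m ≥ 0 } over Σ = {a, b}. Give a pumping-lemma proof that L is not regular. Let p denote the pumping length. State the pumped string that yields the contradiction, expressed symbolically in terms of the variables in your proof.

a^{p+k} b^{2p+3}

Assume L is regular. Let p be the pumping length given by the pumping lemma.
Let w = a^p b^{2p+3} ∈ L; note |w| = 3p+3 ≥ p.
Write w = xyz as guaranteed by the lemma, with |xy| ≤ p and |y| > 0.
Because |xy| ≤ p and w begins with p copies of a, we have y = a^k with 1 ≤ k ≤ p.
Pump with i = 2: xy^2z = a^{p+k} b^{2p+3}. For this to lie in L we would need 2p+3 = 2(p+k)+3, which forces k = 0. But k ≥ 1, so xy^2z ∉ L.
This is a contradiction; hence L is not regular.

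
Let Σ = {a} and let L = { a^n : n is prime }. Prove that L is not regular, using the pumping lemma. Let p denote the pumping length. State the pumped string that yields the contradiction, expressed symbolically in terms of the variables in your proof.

a^{q(1+k)}

Suppose for contradiction that L is regular, and let p be the pumping length.
Let q be a prime with q ≥ p+2 (infinitely many primes exist), and take w = a^q ∈ L with |w| = q ≥ p.
The pumping lemma gives a decomposition w = xyz where |xy| ≤ p and |y| ≥ 1.
Then y = a^k for some k with 1 ≤ k ≤ p.
Since 1 ≤ k ≤ p, |xz| = q-k. Pump with i = q+1: |xy^{q+1}z| = (q-k)+(q+1)k = q+qk = q(1+k), which is composite (both factors ≥ 2). So xy^{q+1}z = a^{q(1+k)} ∉ L.
This contradicts the pumping lemma, so L is not regular.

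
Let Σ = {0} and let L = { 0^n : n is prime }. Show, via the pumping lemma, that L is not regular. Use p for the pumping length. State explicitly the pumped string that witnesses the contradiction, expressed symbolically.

Toward a contradiction, assume L is regular with pumping length p.
Let q be a prime with q ≥ p+2 (infinitely many primes exist), and take w = 0^q ∈ L with |w| = q ≥ p.
The pumping lemma gives a decomposition w = xyz where |xy| ≤ p and |y| ≥ 1.
Then y = 0^k for some k with 1 ≤ k ≤ p.
Since 1 ≤ k ≤ p, |xz| = q-k. Pump with i = q+1: |xy^{q+1}z| = (q-k)+(q+1)k = q+qk = q(1+k), which is composite (both factors ≥ 2). So xy^{q+1}z = 0^{q(1+k)} ∉ L.
This contradicts the pumping lemma, so L is not regular.

0^{q(1+k)}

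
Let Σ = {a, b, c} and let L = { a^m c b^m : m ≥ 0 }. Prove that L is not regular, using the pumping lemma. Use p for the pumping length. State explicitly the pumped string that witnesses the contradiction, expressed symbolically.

Toward a contradiction, assume L is regular with pumping length p.
Take w = a^p c b^p ∈ L with |w| = 2p+1 ≥ p.
By the pumping lemma, w = xyz with |xy| ≤ p and |y| ≥ 1.
The first p characters of w are a's, so xy (and hence y) consists only of a's. Write y = a^k, 1 ≤ k ≤ p.
Pump with i = 2: xy^2z = a^{p+k} c b^p, which would require p+k = p. But k ≥ 1, so xy^2z ∉ L.
This is a contradiction; hence L is not regular.

a^{p+k} c b^p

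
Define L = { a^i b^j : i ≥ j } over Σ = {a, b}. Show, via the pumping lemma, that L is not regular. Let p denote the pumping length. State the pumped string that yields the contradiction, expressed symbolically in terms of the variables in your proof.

Suppose for contradiction that L is regular, and let p be the pumping length.
Choose w = a^p b^p ∈ L, with |w| = 2p ≥ p.
The pumping lemma gives a decomposition w = xyz where |xy| ≤ p and y is nonempty.
The first p characters of w are a's, so xy (and hence y) consists only of a's. Write y = a^k, 1 ≤ k ≤ p.
Consider xy^0z = xz = a^{p-k} b^p. Since k ≥ 1, the a-count p-k is less than p, so i ≥ j fails; thus xz ∉ L.
This is a contradiction; hence L is not regular.

a^{p-k} b^p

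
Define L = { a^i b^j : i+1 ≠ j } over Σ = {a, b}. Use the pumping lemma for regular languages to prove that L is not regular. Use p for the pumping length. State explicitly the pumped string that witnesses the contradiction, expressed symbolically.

Assume L is regular; let p be its pumping constant.
Choose w = a^p b^{p+p!+1}. Since p ≠ (p+p!+1)-1 = p+p!, w ∈ L; and |w| ≥ p.
Write w = xyz as guaranteed by the lemma, with |xy| ≤ p and y is nonempty.
Because |xy| ≤ p and w begins with p copies of a, we have y = a^k with 1 ≤ k ≤ p.
Since 1 ≤ k ≤ p, k divides p!; set t = 1 + p!/k. Then xy^t z has p + (p!/k)·k = p + p! copies of a. Now the a-count is p+p! and (b-count)-1 = (p+p!+1)-1 = p+p!, so i+1 ≠ j fails. So xy^t z = a^{p+p!} b^{p+p!+1} ∉ L.
This contradicts the pumping lemma, so L is not regular.

a^{p+p!} b^{p+p!+1}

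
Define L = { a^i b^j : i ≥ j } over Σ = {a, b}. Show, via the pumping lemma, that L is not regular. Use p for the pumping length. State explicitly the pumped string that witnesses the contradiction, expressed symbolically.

Toward a contradiction, assume L is regular with pumping length p.
Choose w = a^p b^p ∈ L, with |w| = 2p ≥ p.
By the pumping lemma, w = xyz with |xy| ≤ p and |y| ≥ 1.
Since the first p symbols of w are all a's and |xy| ≤ p, y lies entirely in the leading a-block: y = a^k for some k with 1 ≤ k ≤ p.
Consider xy^0z = xz = a^{p-k} b^p. Since k ≥ 1, the a-count p-k is less than p, so i ≥ j fails; thus xz ∉ L.
This is a contradiction; hence L is not regular.

a^{p-k} b^p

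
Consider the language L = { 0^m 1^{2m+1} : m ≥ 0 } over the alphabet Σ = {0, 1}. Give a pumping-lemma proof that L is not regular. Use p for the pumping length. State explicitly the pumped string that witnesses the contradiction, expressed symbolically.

0^{p+k} 1^{2p+1}

Assume L is regular. Let p be the pumping length given by the pumping lemma.
Take w = 0^p 1^{2p+1}. Then w ∈ L and |w| = 3p+1 ≥ p.
The pumping lemma gives a decomposition w = xyz where |xy| ≤ p and |y| ≥ 1.
The first p characters of w are 0's, so xy (and hence y) consists only of 0's. Write y = 0^k, 1 ≤ k ≤ p.
Pump with i = 2: xy^2z = 0^{p+k} 1^{2p+1}. For this to lie in L we would need 2p+1 = 2(p+k)+1, which forces k = 0. But k ≥ 1, so xy^2z ∉ L.
This is a contradiction; hence L is not regular.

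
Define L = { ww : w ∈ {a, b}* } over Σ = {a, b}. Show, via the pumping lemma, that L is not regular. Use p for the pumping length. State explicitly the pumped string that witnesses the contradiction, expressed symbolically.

Suppose for contradiction that L is regular, and let p be the pumping length.
Take w = a^p b^p a^p b^p = uu where u = a^pb^p; then w ∈ L and |w| = 4p ≥ p.
Write w = xyz as guaranteed by the lemma, with |xy| ≤ p and |y| ≥ 1.
The first p characters of w are a's, so xy (and hence y) consists only of a's. Write y = a^k, 1 ≤ k ≤ p.
Pump with i = 2: xy^2z = a^{p+k} b^p a^p b^p, of length 4p+k. Suppose this equals vv. The string starts with a and ends with b, so v does too; thus the boundary between the two copies of v is a b→a transition. There is exactly one such transition, at position 2p+k, so |v| = 2p+k and |vv| = 4p+2k ≠ 4p+k since k ≥ 1. So xy^2z ∉ L.
This contradicts the pumping lemma, so L is not regular.

a^{p+k} b^p a^p b^p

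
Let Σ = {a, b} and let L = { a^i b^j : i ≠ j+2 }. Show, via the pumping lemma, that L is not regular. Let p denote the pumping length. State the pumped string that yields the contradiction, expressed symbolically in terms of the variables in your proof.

a^{p+p!} b^{p+p!-2}

Toward a contradiction, assume L is regular with pumping length p.
Choose w = a^p b^{p+p!-2}. Since p ≠ (p+p!-2)+2 = p+p!, w ∈ L; and |w| ≥ p.
Write w = xyz as guaranteed by the lemma, with |xy| ≤ p and y is nonempty.
Because |xy| ≤ p and w begins with p copies of a, we have y = a^k with 1 ≤ k ≤ p.
Since 1 ≤ k ≤ p, k divides p!; set t = 1 + p!/k. Then xy^t z has p + (p!/k)·k = p + p! copies of a. Now the a-count is p+p! and (b-count)+2 = (p+p!-2)+2 = p+p!, so i ≠ j+2 fails. So xy^t z = a^{p+p!} b^{p+p!-2} ∉ L.
This contradicts the pumping lemma, so L is not regular.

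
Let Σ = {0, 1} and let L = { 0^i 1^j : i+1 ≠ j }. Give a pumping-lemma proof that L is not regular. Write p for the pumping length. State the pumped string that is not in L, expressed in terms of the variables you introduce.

Suppose for contradiction that L is regular, and let p be the pumping length.
Choose w = 0^p 1^{p+p!+1}. Since p ≠ (p+p!+1)-1 = p+p!, w ∈ L; and |w| ≥ p.
Write w = xyz as guaranteed by the lemma, with |xy| ≤ p and |y| > 0.
The first p characters of w are 0's, so xy (and hence y) consists only of 0's. Write y = 0^k, 1 ≤ k ≤ p.
Since 1 ≤ k ≤ p, k divides p!; set t = 1 + p!/k. Then xy^t z has p + (p!/k)·k = p + p! copies of 0. Now the 0-count is p+p! and (1-count)-1 = (p+p!+1)-1 = p+p!, so i+1 ≠ j fails. So xy^t z = 0^{p+p!} 1^{p+p!+1} ∉ L.
This is a contradiction; hence L is not regular.

0^{p+p!} 1^{p+p!+1}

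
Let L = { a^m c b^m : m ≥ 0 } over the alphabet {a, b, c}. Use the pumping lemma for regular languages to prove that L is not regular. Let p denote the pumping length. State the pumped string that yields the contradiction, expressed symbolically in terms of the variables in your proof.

Assume L is regular. Let p be the pumping length given by the pumping lemma.
Take w = a^p c b^p ∈ L with |w| = 2p+1 ≥ p.
By the pumping lemma, w = xyz with |xy| ≤ p and y is nonempty.
Because |xy| ≤ p and w begins with p copies of a, we have y = a^k with 1 ≤ k ≤ p.
Pump with i = 2: xy^2z = a^{p+k} c b^p, which would require p+k = p. But k ≥ 1, so xy^2z ∉ L.
Contradiction. Therefore L is not regular.

a^{p+k} c b^p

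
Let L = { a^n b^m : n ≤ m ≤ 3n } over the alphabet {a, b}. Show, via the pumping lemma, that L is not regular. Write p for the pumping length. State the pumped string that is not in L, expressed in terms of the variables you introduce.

a^{p+k} b^p

Suppose for contradiction that L is regular, and let p be the pumping length.
Take w = a^p b^p ∈ L (since p ≤ p ≤ 3p), with |w| = 2p ≥ p.
Write w = xyz as guaranteed by the lemma, with |xy| ≤ p and |y| > 0.
Because |xy| ≤ p and w begins with p copies of a, we have y = a^k with 1 ≤ k ≤ p.
Pump with i = 2: xy^2z = a^{p+k} b^p. Now n = p+k > p = m, so the condition n ≤ m fails. Thus xy^2z ∉ L.
This contradicts the pumping lemma, so L is not regular.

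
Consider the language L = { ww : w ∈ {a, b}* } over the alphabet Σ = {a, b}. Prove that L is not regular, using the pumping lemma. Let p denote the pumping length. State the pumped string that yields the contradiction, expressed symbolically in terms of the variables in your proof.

Assume L is regular. Let p be the pumping length given by the pumping lemma.
Take w = a^p b^p a^p b^p = uu where u = a^pb^p; then w ∈ L and |w| = 4p ≥ p.
By the pumping lemma, w = xyz with |xy| ≤ p and y is nonempty.
Since the first p symbols of w are all a's and |xy| ≤ p, y lies entirely in the leading a-block: y = a^k for some k with 1 ≤ k ≤ p.
Pump with i = 2: xy^2z = a^{p+k} b^p a^p b^p, of length 4p+k. Suppose this equals vv. The string starts with a and ends with b, so v does too; thus the boundary between the two copies of v is a b→a transition. There is exactly one such transition, at position 2p+k, so |v| = 2p+k and |vv| = 4p+2k ≠ 4p+k since k ≥ 1. So xy^2z ∉ L.
This contradicts the pumping lemma, so L is not regular.

a^{p+k} b^p a^p b^p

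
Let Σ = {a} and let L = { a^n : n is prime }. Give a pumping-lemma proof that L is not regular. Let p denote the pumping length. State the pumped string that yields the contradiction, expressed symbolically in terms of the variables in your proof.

a^{q(1+k)}

Assume L is regular; let p be its pumping constant.
Let q be a prime with q ≥ p+2 (infinitely many primes exist), and take w = a^q ∈ L with |w| = q ≥ p.
The pumping lemma gives a decomposition w = xyz where |xy| ≤ p and |y| ≥ 1.
Then y = a^k for some k with 1 ≤ k ≤ p.
Since 1 ≤ k ≤ p, |xz| = q-k. Pump with i = q+1: |xy^{q+1}z| = (q-k)+(q+1)k = q+qk = q(1+k), which is composite (both factors ≥ 2). So xy^{q+1}z = a^{q(1+k)} ∉ L.
This is a contradiction; hence L is not regular.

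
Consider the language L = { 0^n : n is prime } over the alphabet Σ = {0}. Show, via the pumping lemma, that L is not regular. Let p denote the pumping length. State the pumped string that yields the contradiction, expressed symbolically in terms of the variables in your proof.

Assume L is regular. Let p be the pumping length given by the pumping lemma.
Let q be a prime with q ≥ p+2 (infinitely many primes exist), and take w = 0^q ∈ L with |w| = q ≥ p.
Write w = xyz as guaranteed by the lemma, with |xy| ≤ p and |y| > 0.
Then y = 0^k for some k with 1 ≤ k ≤ p.
Since 1 ≤ k ≤ p, |xz| = q-k. Pump with i = q+1: |xy^{q+1}z| = (q-k)+(q+1)k = q+qk = q(1+k), which is composite (both factors ≥ 2). So xy^{q+1}z = 0^{q(1+k)} ∉ L.
This contradicts the pumping lemma, so L is not regular.

0^{q(1+k)}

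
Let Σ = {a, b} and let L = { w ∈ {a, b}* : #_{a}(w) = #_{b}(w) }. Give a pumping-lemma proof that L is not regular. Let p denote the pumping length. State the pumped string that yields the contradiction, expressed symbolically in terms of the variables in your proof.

a^{p+k} b^p

Assume L is regular; let p be its pumping constant.
Choose w = a^p b^p ∈ L with |w| = 2p ≥ p.
Write w = xyz as guaranteed by the lemma, with |xy| ≤ p and y is nonempty.
Because |xy| ≤ p and w begins with p copies of a, we have y = a^k with 1 ≤ k ≤ p.
Pump with i = 2: xy^2z = a^{p+k} b^p has p+k occurrences of a but only p of b. Since k ≥ 1 the counts differ, so xy^2z ∉ L.
Contradiction. Therefore L is not regular.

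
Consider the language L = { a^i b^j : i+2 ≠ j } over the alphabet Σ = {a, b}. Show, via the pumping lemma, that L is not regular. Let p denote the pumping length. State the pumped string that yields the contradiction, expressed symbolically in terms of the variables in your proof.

Assume L is regular. Let p be the pumping length given by the pumping lemma.
Choose w = a^p b^{p+p!+2}. Since p ≠ (p+p!+2)-2 = p+p!, w ∈ L; and |w| ≥ p.
Write w = xyz as guaranteed by the lemma, with |xy| ≤ p and |y| ≥ 1.
Since the first p symbols of w are all a's and |xy| ≤ p, y lies entirely in the leading a-block: y = a^k for some k with 1 ≤ k ≤ p.
Since 1 ≤ k ≤ p, k divides p!; set t = 1 + p!/k. Then xy^t z has p + (p!/k)·k = p + p! copies of a. Now the a-count is p+p! and (b-count)-2 = (p+p!+2)-2 = p+p!, so i+2 ≠ j fails. So xy^t z = a^{p+p!} b^{p+p!+2} ∉ L.
This is a contradiction; hence L is not regular.

a^{p+p!} b^{p+p!+2}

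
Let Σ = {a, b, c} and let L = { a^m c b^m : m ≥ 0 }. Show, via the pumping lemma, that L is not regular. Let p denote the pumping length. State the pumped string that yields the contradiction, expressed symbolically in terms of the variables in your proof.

a^{p+k} c b^p

Assume L is regular; let p be its pumping constant.
Take w = a^p c b^p ∈ L with |w| = 2p+1 ≥ p.
The pumping lemma gives a decomposition w = xyz where |xy| ≤ p and |y| ≥ 1.
Because |xy| ≤ p and w begins with p copies of a, we have y = a^k with 1 ≤ k ≤ p.
Pump with i = 2: xy^2z = a^{p+k} c b^p, which would require p+k = p. But k ≥ 1, so xy^2z ∉ L.
Contradiction. Therefore L is not regular.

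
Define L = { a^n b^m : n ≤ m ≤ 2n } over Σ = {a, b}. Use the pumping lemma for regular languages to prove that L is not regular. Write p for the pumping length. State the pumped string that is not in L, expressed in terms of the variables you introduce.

a^{p+k} b^p

Toward a contradiction, assume L is regular with pumping length p.
Take w = a^p b^p ∈ L (since p ≤ p ≤ 2p), with |w| = 2p ≥ p.
By the pumping lemma, w = xyz with |xy| ≤ p and y is nonempty.
Since the first p symbols of w are all a's and |xy| ≤ p, y lies entirely in the leading a-block: y = a^k for some k with 1 ≤ k ≤ p.
Pump with i = 2: xy^2z = a^{p+k} b^p. Now n = p+k > p = m, so the condition n ≤ m fails. Thus xy^2z ∉ L.
This is a contradiction; hence L is not regular.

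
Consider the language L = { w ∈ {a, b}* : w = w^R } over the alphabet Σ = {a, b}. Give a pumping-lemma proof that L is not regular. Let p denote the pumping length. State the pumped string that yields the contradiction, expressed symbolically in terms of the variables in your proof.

Toward a contradiction, assume L is regular with pumping length p.
Take w = a^p b a^p, a palindrome of length 2p+1 ≥ p.
Write w = xyz as guaranteed by the lemma, with |xy| ≤ p and |y| > 0.
The first p characters of w are a's, so xy (and hence y) consists only of a's. Write y = a^k, 1 ≤ k ≤ p.
Pump with i = 2: xy^2z = a^{p+k} b a^p. Its reverse is a^p b a^{p+k}, which differs from xy^2z since k ≥ 1. So xy^2z is not a palindrome and xy^2z ∉ L.
This is a contradiction; hence L is not regular.

a^{p+k} b a^p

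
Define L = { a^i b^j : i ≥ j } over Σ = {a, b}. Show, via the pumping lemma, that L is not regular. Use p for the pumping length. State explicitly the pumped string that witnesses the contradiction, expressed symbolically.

Assume L is regular. Let p be the pumping length given by the pumping lemma.
Choose w = a^p b^p ∈ L, with |w| = 2p ≥ p.
By the pumping lemma, w = xyz with |xy| ≤ p and y is nonempty.
The first p characters of w are a's, so xy (and hence y) consists only of a's. Write y = a^k, 1 ≤ k ≤ p.
Consider xy^0z = xz = a^{p-k} b^p. Since k ≥ 1, the a-count p-k is less than p, so i ≥ j fails; thus xz ∉ L.
This is a contradiction; hence L is not regular.

a^{p-k} b^p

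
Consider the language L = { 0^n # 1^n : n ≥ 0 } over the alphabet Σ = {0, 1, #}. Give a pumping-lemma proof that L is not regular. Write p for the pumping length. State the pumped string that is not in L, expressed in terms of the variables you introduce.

0^{p+k} # 1^p

Assume L is regular. Let p be the pumping length given by the pumping lemma.
Take w = 0^p # 1^p ∈ L with |w| = 2p+1 ≥ p.
Write w = xyz as guaranteed by the lemma, with |xy| ≤ p and |y| > 0.
Because |xy| ≤ p and w begins with p copies of 0, we have y = 0^k with 1 ≤ k ≤ p.
Pump with i = 2: xy^2z = 0^{p+k} # 1^p, which would require p+k = p. But k ≥ 1, so xy^2z ∉ L.
This contradicts the pumping lemma, so L is not regular.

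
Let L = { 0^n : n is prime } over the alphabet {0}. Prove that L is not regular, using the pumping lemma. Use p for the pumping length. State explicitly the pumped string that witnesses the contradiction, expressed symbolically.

0^{q(1+k)}

Suppose for contradiction that L is regular, and let p be the pumping length.
Let q be a prime with q ≥ p+2 (infinitely many primes exist), and take w = 0^q ∈ L with |w| = q ≥ p.
Write w = xyz as guaranteed by the lemma, with |xy| ≤ p and y is nonempty.
Then y = 0^k for some k with 1 ≤ k ≤ p.
Since 1 ≤ k ≤ p, |xz| = q-k. Pump with i = q+1: |xy^{q+1}z| = (q-k)+(q+1)k = q+qk = q(1+k), which is composite (both factors ≥ 2). So xy^{q+1}z = 0^{q(1+k)} ∉ L.
This is a contradiction; hence L is not regular.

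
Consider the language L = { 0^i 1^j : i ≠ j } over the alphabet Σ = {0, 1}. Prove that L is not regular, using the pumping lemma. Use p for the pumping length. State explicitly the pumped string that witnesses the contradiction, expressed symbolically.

0^{p+p!} 1^{p+p!}

Assume L is regular. Let p be the pumping length given by the pumping lemma.
Choose w = 0^p 1^{p+p!}. Since p ≠ p+p!, w ∈ L; and |w| ≥ p.
Write w = xyz as guaranteed by the lemma, with |xy| ≤ p and |y| ≥ 1.
Because |xy| ≤ p and w begins with p copies of 0, we have y = 0^k with 1 ≤ k ≤ p.
Since 1 ≤ k ≤ p, k divides p!; set t = 1 + p!/k. Then xy^t z has p + (p!/k)·k = p + p! copies of 0. Now the 0-count equals the 1-count, so i ≠ j fails. So xy^t z = 0^{p+p!} 1^{p+p!} ∉ L.
This is a contradiction; hence L is not regular.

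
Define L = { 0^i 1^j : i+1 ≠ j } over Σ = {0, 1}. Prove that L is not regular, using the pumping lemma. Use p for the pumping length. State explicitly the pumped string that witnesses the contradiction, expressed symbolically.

0^{p+p!} 1^{p+p!+1}

Suppose for contradiction that L is regular, and let p be the pumping length.
Choose w = 0^p 1^{p+p!+1}. Since p ≠ (p+p!+1)-1 = p+p!, w ∈ L; and |w| ≥ p.
The pumping lemma gives a decomposition w = xyz where |xy| ≤ p and y is nonempty.
Because |xy| ≤ p and w begins with p copies of 0, we have y = 0^k with 1 ≤ k ≤ p.
Since 1 ≤ k ≤ p, k divides p!; set t = 1 + p!/k. Then xy^t z has p + (p!/k)·k = p + p! copies of 0. Now the 0-count is p+p! and (1-count)-1 = (p+p!+1)-1 = p+p!, so i+1 ≠ j fails. So xy^t z = 0^{p+p!} 1^{p+p!+1} ∉ L.
This is a contradiction; hence L is not regular.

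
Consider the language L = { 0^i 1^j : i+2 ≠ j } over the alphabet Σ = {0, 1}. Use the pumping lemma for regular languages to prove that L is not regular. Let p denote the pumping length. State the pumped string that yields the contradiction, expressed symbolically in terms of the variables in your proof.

0^{p+p!} 1^{p+p!+2}

Suppose for contradiction that L is regular, and let p be the pumping length.
Choose w = 0^p 1^{p+p!+2}. Since p ≠ (p+p!+2)-2 = p+p!, w ∈ L; and |w| ≥ p.
By the pumping lemma, w = xyz with |xy| ≤ p and y is nonempty.
Because |xy| ≤ p and w begins with p copies of 0, we have y = 0^k with 1 ≤ k ≤ p.
Since 1 ≤ k ≤ p, k divides p!; set t = 1 + p!/k. Then xy^t z has p + (p!/k)·k = p + p! copies of 0. Now the 0-count is p+p! and (1-count)-2 = (p+p!+2)-2 = p+p!, so i+2 ≠ j fails. So xy^t z = 0^{p+p!} 1^{p+p!+2} ∉ L.
This contradicts the pumping lemma, so L is not regular.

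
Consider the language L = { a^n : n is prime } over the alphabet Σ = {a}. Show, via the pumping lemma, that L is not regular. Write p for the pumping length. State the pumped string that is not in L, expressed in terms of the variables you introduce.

Assume L is regular. Let p be the pumping length given by the pumping lemma.
Let q be a prime with q ≥ p+2 (infinitely many primes exist), and take w = a^q ∈ L with |w| = q ≥ p.
Write w = xyz as guaranteed by the lemma, with |xy| ≤ p and |y| ≥ 1.
Then y = a^k for some k with 1 ≤ k ≤ p.
Since 1 ≤ k ≤ p, |xz| = q-k. Pump with i = q+1: |xy^{q+1}z| = (q-k)+(q+1)k = q+qk = q(1+k), which is composite (both factors ≥ 2). So xy^{q+1}z = a^{q(1+k)} ∉ L.
Contradiction. Therefore L is not regular.

a^{q(1+k)}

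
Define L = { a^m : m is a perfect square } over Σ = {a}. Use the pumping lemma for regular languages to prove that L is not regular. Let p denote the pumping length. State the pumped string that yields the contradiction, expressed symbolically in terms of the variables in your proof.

a^{p²+k}

Suppose for contradiction that L is regular, and let p be the pumping length.
Take w = a^{p²} ∈ L with |w| = p² ≥ p.
By the pumping lemma, w = xyz with |xy| ≤ p and y is nonempty.
Then y = a^k for some k with 1 ≤ k ≤ p.
Pump with i = 2: xy^2z = a^{p²+k}. Since 1 ≤ k ≤ p, p² < p²+k ≤ p²+p < (p+1)², so p²+k lies strictly between consecutive squares and is not a perfect square. So xy^2z ∉ L.
This is a contradiction; hence L is not regular.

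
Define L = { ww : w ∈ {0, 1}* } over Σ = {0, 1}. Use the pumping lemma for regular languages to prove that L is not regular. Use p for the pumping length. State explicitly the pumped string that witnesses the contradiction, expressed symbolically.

Toward a contradiction, assume L is regular with pumping length p.
Take w = 0^p 1^p 0^p 1^p = uu where u = 0^p1^p; then w ∈ L and |w| = 4p ≥ p.
By the pumping lemma, w = xyz with |xy| ≤ p and |y| > 0.
The first p characters of w are 0's, so xy (and hence y) consists only of 0's. Write y = 0^k, 1 ≤ k ≤ p.
Pump with i = 2: xy^2z = 0^{p+k} 1^p 0^p 1^p, of length 4p+k. Suppose this equals vv. The string starts with 0 and ends with 1, so v does too; thus the boundary between the two copies of v is a 1→0 transition. There is exactly one such transition, at position 2p+k, so |v| = 2p+k and |vv| = 4p+2k ≠ 4p+k since k ≥ 1. So xy^2z ∉ L.
This is a contradiction; hence L is not regular.

0^{p+k} 1^p 0^p 1^p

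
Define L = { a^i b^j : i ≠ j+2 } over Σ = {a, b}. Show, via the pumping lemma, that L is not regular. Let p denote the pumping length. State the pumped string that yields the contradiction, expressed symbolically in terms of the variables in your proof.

a^{p+p!} b^{p+p!-2}

Toward a contradiction, assume L is regular with pumping length p.
Choose w = a^p b^{p+p!-2}. Since p ≠ (p+p!-2)+2 = p+p!, w ∈ L; and |w| ≥ p.
By the pumping lemma, w = xyz with |xy| ≤ p and |y| > 0.
Because |xy| ≤ p and w begins with p copies of a, we have y = a^k with 1 ≤ k ≤ p.
Since 1 ≤ k ≤ p, k divides p!; set t = 1 + p!/k. Then xy^t z has p + (p!/k)·k = p + p! copies of a. Now the a-count is p+p! and (b-count)+2 = (p+p!-2)+2 = p+p!, so i ≠ j+2 fails. So xy^t z = a^{p+p!} b^{p+p!-2} ∉ L.
This is a contradiction; hence L is not regular.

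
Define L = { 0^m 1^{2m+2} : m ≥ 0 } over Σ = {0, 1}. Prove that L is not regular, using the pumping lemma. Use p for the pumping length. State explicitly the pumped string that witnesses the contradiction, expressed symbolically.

Assume L is regular. Let p be the pumping length given by the pumping lemma.
Choose w = 0^p 1^{2p+2}, which is in L with |w| = 3p+2 ≥ p.
The pumping lemma gives a decomposition w = xyz where |xy| ≤ p and y is nonempty.
Because |xy| ≤ p and w begins with p copies of 0, we have y = 0^k with 1 ≤ k ≤ p.
Pump with i = 2: xy^2z = 0^{p+k} 1^{2p+2}. For this to lie in L we would need 2p+2 = 2(p+k)+2, which forces k = 0. But k ≥ 1, so xy^2z ∉ L.
Contradiction. Therefore L is not regular.

0^{p+k} 1^{2p+2}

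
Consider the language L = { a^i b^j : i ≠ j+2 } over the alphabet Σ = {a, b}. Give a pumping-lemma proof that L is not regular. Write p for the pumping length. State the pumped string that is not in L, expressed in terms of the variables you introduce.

Assume L is regular. Let p be the pumping length given by the pumping lemma.
Choose w = a^p b^{p+p!-2}. Since p ≠ (p+p!-2)+2 = p+p!, w ∈ L; and |w| ≥ p.
The pumping lemma gives a decomposition w = xyz where |xy| ≤ p and |y| > 0.
Because |xy| ≤ p and w begins with p copies of a, we have y = a^k with 1 ≤ k ≤ p.
Since 1 ≤ k ≤ p, k divides p!; set t = 1 + p!/k. Then xy^t z has p + (p!/k)·k = p + p! copies of a. Now the a-count is p+p! and (b-count)+2 = (p+p!-2)+2 = p+p!, so i ≠ j+2 fails. So xy^t z = a^{p+p!} b^{p+p!-2} ∉ L.
Contradiction. Therefore L is not regular.

a^{p+p!} b^{p+p!-2}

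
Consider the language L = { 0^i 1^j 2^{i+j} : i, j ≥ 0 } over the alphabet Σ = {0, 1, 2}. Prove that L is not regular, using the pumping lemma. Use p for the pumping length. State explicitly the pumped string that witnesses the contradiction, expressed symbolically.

Suppose for contradiction that L is regular, and let p be the pumping length.
Take w = 0^p 1^p 2^{2p} ∈ L (with i=j=p, i+j=2p), |w| = 4p ≥ p.
By the pumping lemma, w = xyz with |xy| ≤ p and y is nonempty.
Because |xy| ≤ p and w begins with p copies of 0, we have y = 0^k with 1 ≤ k ≤ p.
Consider xy^2z = 0^{p+k} 1^p 2^{2p}. Now the 0- and 1-counts sum to 2p+k, but the 2-count is 2p ≠ 2p+k. So xy^2z ∉ L.
This is a contradiction; hence L is not regular.

0^{p+k} 1^p 2^{2p}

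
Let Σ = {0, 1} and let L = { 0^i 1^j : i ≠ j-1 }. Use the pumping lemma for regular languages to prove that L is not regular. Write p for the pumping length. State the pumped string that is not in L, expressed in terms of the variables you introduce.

Suppose for contradiction that L is regular, and let p be the pumping length.
Choose w = 0^p 1^{p+p!+1}. Since p ≠ (p+p!+1)-1 = p+p!, w ∈ L; and |w| ≥ p.
By the pumping lemma, w = xyz with |xy| ≤ p and |y| ≥ 1.
The first p characters of w are 0's, so xy (and hence y) consists only of 0's. Write y = 0^k, 1 ≤ k ≤ p.
Since 1 ≤ k ≤ p, k divides p!; set t = 1 + p!/k. Then xy^t z has p + (p!/k)·k = p + p! copies of 0. Now the 0-count is p+p! and (1-count)-1 = (p+p!+1)-1 = p+p!, so i ≠ j-1 fails. So xy^t z = 0^{p+p!} 1^{p+p!+1} ∉ L.
This is a contradiction; hence L is not regular.

0^{p+p!} 1^{p+p!+1}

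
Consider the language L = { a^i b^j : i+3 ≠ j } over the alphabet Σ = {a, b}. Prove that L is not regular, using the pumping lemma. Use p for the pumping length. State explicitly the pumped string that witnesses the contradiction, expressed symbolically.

a^{p+p!} b^{p+p!+3}

Assume L is regular; let p be its pumping constant.
Choose w = a^p b^{p+p!+3}. Since p ≠ (p+p!+3)-3 = p+p!, w ∈ L; and |w| ≥ p.
The pumping lemma gives a decomposition w = xyz where |xy| ≤ p and y is nonempty.
The first p characters of w are a's, so xy (and hence y) consists only of a's. Write y = a^k, 1 ≤ k ≤ p.
Since 1 ≤ k ≤ p, k divides p!; set t = 1 + p!/k. Then xy^t z has p + (p!/k)·k = p + p! copies of a. Now the a-count is p+p! and (b-count)-3 = (p+p!+3)-3 = p+p!, so i+3 ≠ j fails. So xy^t z = a^{p+p!} b^{p+p!+3} ∉ L.
Contradiction. Therefore L is not regular.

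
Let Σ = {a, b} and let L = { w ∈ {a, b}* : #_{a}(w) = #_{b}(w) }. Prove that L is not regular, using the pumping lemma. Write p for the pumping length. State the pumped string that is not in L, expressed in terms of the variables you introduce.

a^{p+k} b^p

Assume L is regular. Let p be the pumping length given by the pumping lemma.
Choose w = a^p b^p ∈ L with |w| = 2p ≥ p.
By the pumping lemma, w = xyz with |xy| ≤ p and |y| ≥ 1.
Because |xy| ≤ p and w begins with p copies of a, we have y = a^k with 1 ≤ k ≤ p.
Pump with i = 2: xy^2z = a^{p+k} b^p has p+k occurrences of a but only p of b. Since k ≥ 1 the counts differ, so xy^2z ∉ L.
This is a contradiction; hence L is not regular.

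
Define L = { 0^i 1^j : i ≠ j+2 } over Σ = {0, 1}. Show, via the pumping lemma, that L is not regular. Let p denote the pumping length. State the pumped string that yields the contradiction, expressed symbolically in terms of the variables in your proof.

0^{p+p!} 1^{p+p!-2}

Suppose for contradiction that L is regular, and let p be the pumping length.
Choose w = 0^p 1^{p+p!-2}. Since p ≠ (p+p!-2)+2 = p+p!, w ∈ L; and |w| ≥ p.
Write w = xyz as guaranteed by the lemma, with |xy| ≤ p and y is nonempty.
Because |xy| ≤ p and w begins with p copies of 0, we have y = 0^k with 1 ≤ k ≤ p.
Since 1 ≤ k ≤ p, k divides p!; set t = 1 + p!/k. Then xy^t z has p + (p!/k)·k = p + p! copies of 0. Now the 0-count is p+p! and (1-count)+2 = (p+p!-2)+2 = p+p!, so i ≠ j+2 fails. So xy^t z = 0^{p+p!} 1^{p+p!-2} ∉ L.
This is a contradiction; hence L is not regular.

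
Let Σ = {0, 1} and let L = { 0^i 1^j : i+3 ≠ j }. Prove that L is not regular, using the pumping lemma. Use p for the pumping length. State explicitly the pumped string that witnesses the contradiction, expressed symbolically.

0^{p+p!} 1^{p+p!+3}

Assume L is regular; let p be its pumping constant.
Choose w = 0^p 1^{p+p!+3}. Since p ≠ (p+p!+3)-3 = p+p!, w ∈ L; and |w| ≥ p.
Write w = xyz as guaranteed by the lemma, with |xy| ≤ p and |y| ≥ 1.
The first p characters of w are 0's, so xy (and hence y) consists only of 0's. Write y = 0^k, 1 ≤ k ≤ p.
Since 1 ≤ k ≤ p, k divides p!; set t = 1 + p!/k. Then xy^t z has p + (p!/k)·k = p + p! copies of 0. Now the 0-count is p+p! and (1-count)-3 = (p+p!+3)-3 = p+p!, so i+3 ≠ j fails. So xy^t z = 0^{p+p!} 1^{p+p!+3} ∉ L.
Contradiction. Therefore L is not regular.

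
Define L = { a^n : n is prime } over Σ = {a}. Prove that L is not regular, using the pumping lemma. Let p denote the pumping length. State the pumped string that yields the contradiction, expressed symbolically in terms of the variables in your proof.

Assume L is regular; let p be its pumping constant.
Let q be a prime with q ≥ p+2 (infinitely many primes exist), and take w = a^q ∈ L with |w| = q ≥ p.
Write w = xyz as guaranteed by the lemma, with |xy| ≤ p and |y| > 0.
Then y = a^k for some k with 1 ≤ k ≤ p.
Since 1 ≤ k ≤ p, |xz| = q-k. Pump with i = q+1: |xy^{q+1}z| = (q-k)+(q+1)k = q+qk = q(1+k), which is composite (both factors ≥ 2). So xy^{q+1}z = a^{q(1+k)} ∉ L.
Contradiction. Therefore L is not regular.

a^{q(1+k)}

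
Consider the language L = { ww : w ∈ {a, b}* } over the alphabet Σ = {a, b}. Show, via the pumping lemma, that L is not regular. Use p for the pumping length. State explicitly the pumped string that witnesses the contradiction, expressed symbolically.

a^{p+k} b^p a^p b^p

Assume L is regular; let p be its pumping constant.
Take w = a^p b^p a^p b^p = uu where u = a^pb^p; then w ∈ L and |w| = 4p ≥ p.
Write w = xyz as guaranteed by the lemma, with |xy| ≤ p and y is nonempty.
Since the first p symbols of w are all a's and |xy| ≤ p, y lies entirely in the leading a-block: y = a^k for some k with 1 ≤ k ≤ p.
Pump with i = 2: xy^2z = a^{p+k} b^p a^p b^p, of length 4p+k. Suppose this equals vv. The string starts with a and ends with b, so v does too; thus the boundary between the two copies of v is a b→a transition. There is exactly one such transition, at position 2p+k, so |v| = 2p+k and |vv| = 4p+2k ≠ 4p+k since k ≥ 1. So xy^2z ∉ L.
Contradiction. Therefore L is not regular.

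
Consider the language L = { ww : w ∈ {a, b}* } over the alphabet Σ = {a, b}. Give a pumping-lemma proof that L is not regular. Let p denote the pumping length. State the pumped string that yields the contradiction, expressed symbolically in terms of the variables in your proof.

Assume L is regular. Let p be the pumping length given by the pumping lemma.
Take w = a^p b^p a^p b^p = uu where u = a^pb^p; then w ∈ L and |w| = 4p ≥ p.
Write w = xyz as guaranteed by the lemma, with |xy| ≤ p and |y| > 0.
Because |xy| ≤ p and w begins with p copies of a, we have y = a^k with 1 ≤ k ≤ p.
Pump with i = 2: xy^2z = a^{p+k} b^p a^p b^p, of length 4p+k. Suppose this equals vv. The string starts with a and ends with b, so v does too; thus the boundary between the two copies of v is a b→a transition. There is exactly one such transition, at position 2p+k, so |v| = 2p+k and |vv| = 4p+2k ≠ 4p+k since k ≥ 1. So xy^2z ∉ L.
This is a contradiction; hence L is not regular.

a^{p+k} b^p a^p b^p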